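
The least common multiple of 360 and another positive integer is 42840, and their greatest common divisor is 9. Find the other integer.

gcd × lcm = product of the two integers, so the other integer is (9 × 42840) / 360 = 1071.

1071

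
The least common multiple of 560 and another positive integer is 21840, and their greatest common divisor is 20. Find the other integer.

gcd × lcm = product of the two integers, so the other integer is (20 × 21840) / 560 = 780.

780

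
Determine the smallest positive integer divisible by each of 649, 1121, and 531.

110979

649 = 11 × 59
1121 = 19 × 59
531 = 3^2 × 59
LCM(649, 1121, 531) = 3^2 × 11 × 19 × 59 = 110979.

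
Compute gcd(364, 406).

364 = 2^2 × 7 × 13
406 = 2 × 7 × 29
gcd(364, 406) = 2 × 7 = 14.

14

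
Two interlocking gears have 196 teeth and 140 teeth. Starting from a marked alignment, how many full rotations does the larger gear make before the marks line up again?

All finish a whole number of cycles simultaneously at t = LCM of the periods.
196 = 2^2 × 7^2
140 = 2^2 × 5 × 7
LCM(196, 140) = 2^2 × 5 × 7^2 = 980.
Rotations for period 196: 980 / 196 = 5.

5 rotations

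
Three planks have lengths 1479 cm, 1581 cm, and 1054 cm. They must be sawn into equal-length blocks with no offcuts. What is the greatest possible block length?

17 cm

The block length must divide every plank, so the greatest is gcd(1479, 1581, 1054).
1479 = 3 × 17 × 29
1581 = 3 × 17 × 31
1054 = 2 × 17 × 31
gcd(1479, 1581, 1054) = 17.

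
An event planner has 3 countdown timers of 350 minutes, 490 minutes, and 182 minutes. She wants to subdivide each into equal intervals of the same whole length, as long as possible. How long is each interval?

The interval must divide each timer length; the longest such is the gcd.
350 = 2 × 5^2 × 7
490 = 2 × 5 × 7^2
182 = 2 × 7 × 13
gcd(350, 490, 182) = 2 × 7 = 14.

14 minutes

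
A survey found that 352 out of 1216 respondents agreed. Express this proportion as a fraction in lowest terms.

11/38

352 = 2^5 × 11
1216 = 2^6 × 19
gcd(352, 1216) = 2^5 = 32.
Divide numerator and denominator by 32: 352/1216 = 11/38.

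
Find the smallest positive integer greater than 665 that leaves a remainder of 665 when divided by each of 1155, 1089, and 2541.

38780

N − 665 must be a common multiple of 1155, 1089, and 2541.
1155 = 3 × 5 × 7 × 11
1089 = 3^2 × 11^2
2541 = 3 × 7 × 11^2
LCM(1155, 1089, 2541) = 3^2 × 5 × 7 × 11^2 = 38115.
Smallest N > 665 is LCM + 665 = 38115 + 665 = 38780.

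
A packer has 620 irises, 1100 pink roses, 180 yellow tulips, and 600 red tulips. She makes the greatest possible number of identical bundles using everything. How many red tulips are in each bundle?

Number of bundles = gcd(620, 1100, 180, 600).
620 = 2^2 × 5 × 31
1100 = 2^2 × 5^2 × 11
180 = 2^2 × 3^2 × 5
600 = 2^3 × 3 × 5^2
gcd(620, 1100, 180, 600) = 2^2 × 5 = 20.
red tulips per bundle = 600 / 20 = 30.

30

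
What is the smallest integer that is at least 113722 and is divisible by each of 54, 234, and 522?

122148

The integer must be a common multiple of 54, 234, and 522, so a multiple of their LCM.
54 = 2 × 3^3
234 = 2 × 3^2 × 13
522 = 2 × 3^2 × 29
LCM(54, 234, 522) = 2 × 3^3 × 13 × 29 = 20358.
Smallest multiple of 20358 that is ≥ 113722: ⌈113722/20358⌉ × 20358 = 6 × 20358 = 122148.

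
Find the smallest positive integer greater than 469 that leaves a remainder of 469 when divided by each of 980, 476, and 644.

N − 469 must be a common multiple of 980, 476, and 644.
980 = 2^2 × 5 × 7^2
476 = 2^2 × 7 × 17
644 = 2^2 × 7 × 23
LCM(980, 476, 644) = 2^2 × 5 × 7^2 × 17 × 23 = 383180.
Smallest N > 469 is LCM + 469 = 383180 + 469 = 383649.

383649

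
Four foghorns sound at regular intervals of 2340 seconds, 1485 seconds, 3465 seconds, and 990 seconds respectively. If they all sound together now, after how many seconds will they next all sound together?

540540 seconds

We need the least common multiple of the intervals.
2340 = 2^2 × 3^2 × 5 × 13
1485 = 3^3 × 5 × 11
3465 = 3^2 × 5 × 7 × 11
990 = 2 × 3^2 × 5 × 11
LCM(2340, 1485, 3465, 990) = 2^2 × 3^3 × 5 × 7 × 11 × 13 = 540540.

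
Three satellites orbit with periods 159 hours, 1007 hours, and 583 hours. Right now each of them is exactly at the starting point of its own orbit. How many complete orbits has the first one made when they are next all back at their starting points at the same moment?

All finish a whole number of cycles simultaneously at t = LCM of the periods.
159 = 3 × 53
1007 = 19 × 53
583 = 11 × 53
LCM(159, 1007, 583) = 3 × 11 × 19 × 53 = 33231.
Orbits for period 159: 33231 / 159 = 209.

209 orbits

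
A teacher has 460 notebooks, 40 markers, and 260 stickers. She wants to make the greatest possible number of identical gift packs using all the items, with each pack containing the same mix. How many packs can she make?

20 packs

The pack count must divide each quantity, so the greatest is gcd(460, 40, 260).
460 = 2^2 × 5 × 23
40 = 2^3 × 5
260 = 2^2 × 5 × 13
gcd(460, 40, 260) = 2^2 × 5 = 20.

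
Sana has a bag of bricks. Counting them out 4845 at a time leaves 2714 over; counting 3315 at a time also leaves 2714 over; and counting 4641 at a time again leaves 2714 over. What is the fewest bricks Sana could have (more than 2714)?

443609

N − 2714 must be a common multiple of 4845, 3315, and 4641.
4845 = 3 × 5 × 17 × 19
3315 = 3 × 5 × 13 × 17
4641 = 3 × 7 × 13 × 17
LCM(4845, 3315, 4641) = 3 × 5 × 7 × 13 × 17 × 19 = 440895.
Smallest N > 2714 is LCM + 2714 = 440895 + 2714 = 443609.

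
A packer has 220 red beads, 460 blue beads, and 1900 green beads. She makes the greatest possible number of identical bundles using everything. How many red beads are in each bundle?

Number of bundles = gcd(220, 460, 1900).
220 = 2^2 × 5 × 11
460 = 2^2 × 5 × 23
1900 = 2^2 × 5^2 × 19
gcd(220, 460, 1900) = 2^2 × 5 = 20.
red beads per bundle = 220 / 20 = 11.

11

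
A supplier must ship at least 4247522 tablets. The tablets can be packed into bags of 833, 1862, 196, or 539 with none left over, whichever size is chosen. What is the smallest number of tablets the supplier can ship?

4874716

The number of tablets must be a common multiple of 833, 1862, 196, and 539, so a multiple of their LCM.
833 = 7^2 × 17
1862 = 2 × 7^2 × 19
196 = 2^2 × 7^2
539 = 7^2 × 11
LCM(833, 1862, 196, 539) = 2^2 × 7^2 × 11 × 17 × 19 = 696388.
Smallest multiple of 696388 that is ≥ 4247522: ⌈4247522/696388⌉ × 696388 = 7 × 696388 = 4874716.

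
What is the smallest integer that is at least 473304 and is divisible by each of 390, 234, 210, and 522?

475020

The integer must be a common multiple of 390, 234, 210, and 522, so a multiple of their LCM.
390 = 2 × 3 × 5 × 13
234 = 2 × 3^2 × 13
210 = 2 × 3 × 5 × 7
522 = 2 × 3^2 × 29
LCM(390, 234, 210, 522) = 2 × 3^2 × 5 × 7 × 13 × 29 = 237510.
Smallest multiple of 237510 that is ≥ 473304: ⌈473304/237510⌉ × 237510 = 2 × 237510 = 475020.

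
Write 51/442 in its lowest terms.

51 = 3 × 17
442 = 2 × 13 × 17
gcd(51, 442) = 17.
Divide numerator and denominator by 17: 51/442 = 3/26.

3/26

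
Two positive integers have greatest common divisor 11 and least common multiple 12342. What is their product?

For any two positive integers, gcd × lcm = product = 11 × 12342 = 135762.

135762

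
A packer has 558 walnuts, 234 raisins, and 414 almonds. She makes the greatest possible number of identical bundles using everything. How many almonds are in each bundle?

23

Number of bundles = gcd(558, 234, 414).
558 = 2 × 3^2 × 31
234 = 2 × 3^2 × 13
414 = 2 × 3^2 × 23
gcd(558, 234, 414) = 2 × 3^2 = 18.
almonds per bundle = 414 / 18 = 23.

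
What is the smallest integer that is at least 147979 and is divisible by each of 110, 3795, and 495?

The integer must be a common multiple of 110, 3795, and 495, so a multiple of their LCM.
110 = 2 × 5 × 11
3795 = 3 × 5 × 11 × 23
495 = 3^2 × 5 × 11
LCM(110, 3795, 495) = 2 × 3^2 × 5 × 11 × 23 = 22770.
Smallest multiple of 22770 that is ≥ 147979: ⌈147979/22770⌉ × 22770 = 7 × 22770 = 159390.

159390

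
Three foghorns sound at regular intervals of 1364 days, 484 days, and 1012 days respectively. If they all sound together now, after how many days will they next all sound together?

The first simultaneous occurrence is after LCM of the individual periods.
1364 = 2^2 × 11 × 31
484 = 2^2 × 11^2
1012 = 2^2 × 11 × 23
LCM(1364, 484, 1012) = 2^2 × 11^2 × 23 × 31 = 345092.

345092 days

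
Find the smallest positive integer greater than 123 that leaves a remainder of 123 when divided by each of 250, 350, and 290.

N − 123 must be a common multiple of 250, 350, and 290.
250 = 2 × 5^3
350 = 2 × 5^2 × 7
290 = 2 × 5 × 29
LCM(250, 350, 290) = 2 × 5^3 × 7 × 29 = 50750.
Smallest N > 123 is LCM + 123 = 50750 + 123 = 50873.

50873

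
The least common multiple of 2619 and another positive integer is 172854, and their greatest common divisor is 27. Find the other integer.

gcd × lcm = product of the two integers, so the other integer is (27 × 172854) / 2619 = 1782.

1782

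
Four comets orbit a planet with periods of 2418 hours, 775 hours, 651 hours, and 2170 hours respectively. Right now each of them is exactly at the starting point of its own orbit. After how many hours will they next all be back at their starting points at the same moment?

423150 hours

We need the least common multiple of the intervals.
2418 = 2 × 3 × 13 × 31
775 = 5^2 × 31
651 = 3 × 7 × 31
2170 = 2 × 5 × 7 × 31
LCM(2418, 775, 651, 2170) = 2 × 3 × 5^2 × 7 × 13 × 31 = 423150.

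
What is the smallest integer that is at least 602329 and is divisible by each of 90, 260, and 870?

The integer must be a common multiple of 90, 260, and 870, so a multiple of their LCM.
90 = 2 × 3^2 × 5
260 = 2^2 × 5 × 13
870 = 2 × 3 × 5 × 29
LCM(90, 260, 870) = 2^2 × 3^2 × 5 × 13 × 29 = 67860.
Smallest multiple of 67860 that is ≥ 602329: ⌈602329/67860⌉ × 67860 = 9 × 67860 = 610740.

610740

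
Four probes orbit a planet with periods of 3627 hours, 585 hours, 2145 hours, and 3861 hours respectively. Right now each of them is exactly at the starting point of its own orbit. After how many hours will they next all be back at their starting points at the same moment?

598455 hours

They coincide at every common multiple of the periods; the first is the LCM.
3627 = 3^2 × 13 × 31
585 = 3^2 × 5 × 13
2145 = 3 × 5 × 11 × 13
3861 = 3^3 × 11 × 13
LCM(3627, 585, 2145, 3861) = 3^3 × 5 × 11 × 13 × 31 = 598455.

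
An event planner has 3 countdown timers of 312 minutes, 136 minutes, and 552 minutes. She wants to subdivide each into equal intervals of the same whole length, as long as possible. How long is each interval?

The interval must divide each timer length; the longest such is the gcd.
312 = 2^3 × 3 × 13
136 = 2^3 × 17
552 = 2^3 × 3 × 23
gcd(312, 136, 552) = 2^3 = 8.

8 minutes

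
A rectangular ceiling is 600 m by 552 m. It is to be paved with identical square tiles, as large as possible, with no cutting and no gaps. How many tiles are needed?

Tile side = gcd(600, 552).
600 = 2^3 × 3 × 5^2
552 = 2^3 × 3 × 23
gcd(600, 552) = 2^3 × 3 = 24.
Tiles: (600/24) × (552/24) = 25 × 23 = 575.

575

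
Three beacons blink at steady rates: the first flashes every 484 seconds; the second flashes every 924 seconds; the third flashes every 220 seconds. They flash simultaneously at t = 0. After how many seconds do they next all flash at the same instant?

50820 seconds

They coincide at every common multiple of the periods; the first is the LCM.
484 = 2^2 × 11^2
924 = 2^2 × 3 × 7 × 11
220 = 2^2 × 5 × 11
LCM(484, 924, 220) = 2^2 × 3 × 5 × 7 × 11^2 = 50820.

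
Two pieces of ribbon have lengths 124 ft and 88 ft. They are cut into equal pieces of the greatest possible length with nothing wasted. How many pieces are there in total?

Piece length = gcd(124, 88).
124 = 2^2 × 31
88 = 2^3 × 11
gcd(124, 88) = 2^2 = 4.
Total pieces = 124/4 + 88/4 = 31 + 22 = 53.

53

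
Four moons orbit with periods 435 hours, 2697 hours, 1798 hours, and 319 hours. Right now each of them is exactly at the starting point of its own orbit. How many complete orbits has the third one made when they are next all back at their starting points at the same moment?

The first common completion time is the LCM of the periods.
435 = 3 × 5 × 29
2697 = 3 × 29 × 31
1798 = 2 × 29 × 31
319 = 11 × 29
LCM(435, 2697, 1798, 319) = 2 × 3 × 5 × 11 × 29 × 31 = 296670.
Orbits for period 1798: 296670 / 1798 = 165.

165 orbits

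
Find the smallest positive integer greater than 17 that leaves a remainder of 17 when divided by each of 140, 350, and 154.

7717

N − 17 must be a common multiple of 140, 350, and 154.
140 = 2^2 × 5 × 7
350 = 2 × 5^2 × 7
154 = 2 × 7 × 11
LCM(140, 350, 154) = 2^2 × 5^2 × 7 × 11 = 7700.
Smallest N > 17 is LCM + 17 = 7700 + 17 = 7717.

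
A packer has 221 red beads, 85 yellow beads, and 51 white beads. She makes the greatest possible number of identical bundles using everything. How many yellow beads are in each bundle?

5

Number of bundles = gcd(221, 85, 51).
221 = 13 × 17
85 = 5 × 17
51 = 3 × 17
gcd(221, 85, 51) = 17.
yellow beads per bundle = 85 / 17 = 5.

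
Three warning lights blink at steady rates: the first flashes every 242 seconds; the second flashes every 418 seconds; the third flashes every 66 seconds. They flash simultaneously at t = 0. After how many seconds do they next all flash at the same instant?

13794 seconds

We need the least common multiple of the intervals.
242 = 2 × 11^2
418 = 2 × 11 × 19
66 = 2 × 3 × 11
LCM(242, 418, 66) = 2 × 3 × 11^2 × 19 = 13794.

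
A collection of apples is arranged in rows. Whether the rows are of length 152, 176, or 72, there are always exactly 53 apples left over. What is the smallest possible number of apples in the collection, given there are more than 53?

N − 53 must be a common multiple of 152, 176, and 72.
152 = 2^3 × 19
176 = 2^4 × 11
72 = 2^3 × 3^2
LCM(152, 176, 72) = 2^4 × 3^2 × 11 × 19 = 30096.
Smallest N > 53 is LCM + 53 = 30096 + 53 = 30149.

30149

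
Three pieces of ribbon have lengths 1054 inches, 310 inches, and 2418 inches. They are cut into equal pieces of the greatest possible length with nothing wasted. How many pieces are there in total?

Piece length = gcd(1054, 310, 2418).
1054 = 2 × 17 × 31
310 = 2 × 5 × 31
2418 = 2 × 3 × 13 × 31
gcd(1054, 310, 2418) = 2 × 31 = 62.
Total pieces = 1054/62 + 310/62 + 2418/62 = 17 + 5 + 39 = 61.

61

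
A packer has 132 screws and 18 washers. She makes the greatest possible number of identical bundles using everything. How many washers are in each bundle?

3

Number of bundles = gcd(132, 18).
132 = 2^2 × 3 × 11
18 = 2 × 3^2
gcd(132, 18) = 2 × 3 = 6.
washers per bundle = 18 / 6 = 3.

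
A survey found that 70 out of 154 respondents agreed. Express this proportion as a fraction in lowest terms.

5/11

70 = 2 × 5 × 7
154 = 2 × 7 × 11
gcd(70, 154) = 2 × 7 = 14.
Divide numerator and denominator by 14: 70/154 = 5/11.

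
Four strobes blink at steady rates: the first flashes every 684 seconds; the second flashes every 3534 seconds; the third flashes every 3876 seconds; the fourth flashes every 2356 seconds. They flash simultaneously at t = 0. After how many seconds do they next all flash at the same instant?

They coincide at every common multiple of the periods; the first is the LCM.
684 = 2^2 × 3^2 × 19
3534 = 2 × 3 × 19 × 31
3876 = 2^2 × 3 × 17 × 19
2356 = 2^2 × 19 × 31
LCM(684, 3534, 3876, 2356) = 2^2 × 3^2 × 17 × 19 × 31 = 360468.

360468 seconds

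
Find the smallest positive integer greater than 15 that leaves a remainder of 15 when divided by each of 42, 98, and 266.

N − 15 must be a common multiple of 42, 98, and 266.
42 = 2 × 3 × 7
98 = 2 × 7^2
266 = 2 × 7 × 19
LCM(42, 98, 266) = 2 × 3 × 7^2 × 19 = 5586.
Smallest N > 15 is LCM + 15 = 5586 + 15 = 5601.

5601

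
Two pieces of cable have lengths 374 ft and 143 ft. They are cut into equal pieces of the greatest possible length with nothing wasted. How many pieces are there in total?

Piece length = gcd(374, 143).
374 = 2 × 11 × 17
143 = 11 × 13
gcd(374, 143) = 11.
Total pieces = 374/11 + 143/11 = 34 + 13 = 47.

47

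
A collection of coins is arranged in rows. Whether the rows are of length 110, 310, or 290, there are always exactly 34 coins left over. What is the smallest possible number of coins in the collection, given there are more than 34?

N − 34 must be a common multiple of 110, 310, and 290.
110 = 2 × 5 × 11
310 = 2 × 5 × 31
290 = 2 × 5 × 29
LCM(110, 310, 290) = 2 × 5 × 11 × 29 × 31 = 98890.
Smallest N > 34 is LCM + 34 = 98890 + 34 = 98924.

98924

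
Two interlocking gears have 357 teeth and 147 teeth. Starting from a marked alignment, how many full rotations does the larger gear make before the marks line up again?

The first common completion time is the LCM of the periods.
357 = 3 × 7 × 17
147 = 3 × 7^2
LCM(357, 147) = 3 × 7^2 × 17 = 2499.
Rotations for period 357: 2499 / 357 = 7.

7 rotations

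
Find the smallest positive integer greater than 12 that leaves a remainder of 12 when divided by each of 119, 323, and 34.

4534

N − 12 must be a common multiple of 119, 323, and 34.
119 = 7 × 17
323 = 17 × 19
34 = 2 × 17
LCM(119, 323, 34) = 2 × 7 × 17 × 19 = 4522.
Smallest N > 12 is LCM + 12 = 4522 + 12 = 4534.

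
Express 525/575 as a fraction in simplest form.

525 = 3 × 5^2 × 7
575 = 5^2 × 23
gcd(525, 575) = 5^2 = 25.
Divide numerator and denominator by 25: 525/575 = 21/23.

21/23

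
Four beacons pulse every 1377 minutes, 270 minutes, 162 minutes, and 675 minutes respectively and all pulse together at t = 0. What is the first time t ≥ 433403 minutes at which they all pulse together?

Joint pulses occur at multiples of LCM(1377, 270, 162, 675).
1377 = 3^4 × 17
270 = 2 × 3^3 × 5
162 = 2 × 3^4
675 = 3^3 × 5^2
LCM(1377, 270, 162, 675) = 2 × 3^4 × 5^2 × 17 = 68850.
Smallest multiple of 68850 that is ≥ 433403: ⌈433403/68850⌉ × 68850 = 7 × 68850 = 481950.

481950 minutes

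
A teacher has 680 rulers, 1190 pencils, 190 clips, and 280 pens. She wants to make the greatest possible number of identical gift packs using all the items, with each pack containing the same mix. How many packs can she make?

10 packs

The pack count must divide each quantity, so the greatest is gcd(680, 1190, 190, 280).
680 = 2^3 × 5 × 17
1190 = 2 × 5 × 7 × 17
190 = 2 × 5 × 19
280 = 2^3 × 5 × 7
gcd(680, 1190, 190, 280) = 2 × 5 = 10.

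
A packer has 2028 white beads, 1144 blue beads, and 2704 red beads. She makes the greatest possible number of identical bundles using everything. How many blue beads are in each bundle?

22

Number of bundles = gcd(2028, 1144, 2704).
2028 = 2^2 × 3 × 13^2
1144 = 2^3 × 11 × 13
2704 = 2^4 × 13^2
gcd(2028, 1144, 2704) = 2^2 × 13 = 52.
blue beads per bundle = 1144 / 52 = 22.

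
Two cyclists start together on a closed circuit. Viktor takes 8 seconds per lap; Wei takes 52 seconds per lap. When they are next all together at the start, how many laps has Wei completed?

The first common completion time is the LCM of the periods.
8 = 2^3
52 = 2^2 × 13
LCM(8, 52) = 2^3 × 13 = 104.
Laps for period 52: 104 / 52 = 2.

2 laps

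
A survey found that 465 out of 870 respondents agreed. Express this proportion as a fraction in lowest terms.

465 = 3 × 5 × 31
870 = 2 × 3 × 5 × 29
gcd(465, 870) = 3 × 5 = 15.
Divide numerator and denominator by 15: 465/870 = 31/58.

31/58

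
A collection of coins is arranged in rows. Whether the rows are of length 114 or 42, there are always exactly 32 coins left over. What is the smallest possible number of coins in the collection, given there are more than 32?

N − 32 must be a common multiple of 114 and 42.
114 = 2 × 3 × 19
42 = 2 × 3 × 7
LCM(114, 42) = 2 × 3 × 7 × 19 = 798.
Smallest N > 32 is LCM + 32 = 798 + 32 = 830.

830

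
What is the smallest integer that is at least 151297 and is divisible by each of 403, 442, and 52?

The integer must be a common multiple of 403, 442, and 52, so a multiple of their LCM.
403 = 13 × 31
442 = 2 × 13 × 17
52 = 2^2 × 13
LCM(403, 442, 52) = 2^2 × 13 × 17 × 31 = 27404.
Smallest multiple of 27404 that is ≥ 151297: ⌈151297/27404⌉ × 27404 = 6 × 27404 = 164424.

164424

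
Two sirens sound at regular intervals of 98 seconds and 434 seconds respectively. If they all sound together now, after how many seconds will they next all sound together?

We need the least common multiple of the intervals.
98 = 2 × 7^2
434 = 2 × 7 × 31
LCM(98, 434) = 2 × 7^2 × 31 = 3038.

3038 seconds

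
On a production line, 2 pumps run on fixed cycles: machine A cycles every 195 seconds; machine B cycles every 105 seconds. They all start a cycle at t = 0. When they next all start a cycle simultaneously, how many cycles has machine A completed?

7 cycles

All finish a whole number of cycles simultaneously at t = LCM of the periods.
195 = 3 × 5 × 13
105 = 3 × 5 × 7
LCM(195, 105) = 3 × 5 × 7 × 13 = 1365.
Cycles for period 195: 1365 / 195 = 7.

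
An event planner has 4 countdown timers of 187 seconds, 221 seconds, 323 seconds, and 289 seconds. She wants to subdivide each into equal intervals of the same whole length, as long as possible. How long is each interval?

17 seconds

The interval must divide each timer length; the longest such is the gcd.
187 = 11 × 17
221 = 13 × 17
323 = 17 × 19
289 = 17^2
gcd(187, 221, 323, 289) = 17.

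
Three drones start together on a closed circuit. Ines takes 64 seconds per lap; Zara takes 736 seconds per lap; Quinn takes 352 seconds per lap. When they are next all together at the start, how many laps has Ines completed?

253 laps

They are all back at their starting positions together after one LCM of the periods.
64 = 2^6
736 = 2^5 × 23
352 = 2^5 × 11
LCM(64, 736, 352) = 2^6 × 11 × 23 = 16192.
Laps for period 64: 16192 / 64 = 253.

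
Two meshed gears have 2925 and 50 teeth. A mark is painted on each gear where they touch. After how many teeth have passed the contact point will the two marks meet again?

5850 teeth

We need the least common multiple of the intervals.
2925 = 3^2 × 5^2 × 13
50 = 2 × 5^2
LCM(2925, 50) = 2 × 3^2 × 5^2 × 13 = 5850.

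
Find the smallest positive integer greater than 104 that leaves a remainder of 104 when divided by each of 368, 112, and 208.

33592

N − 104 must be a common multiple of 368, 112, and 208.
368 = 2^4 × 23
112 = 2^4 × 7
208 = 2^4 × 13
LCM(368, 112, 208) = 2^4 × 7 × 13 × 23 = 33488.
Smallest N > 104 is LCM + 104 = 33488 + 104 = 33592.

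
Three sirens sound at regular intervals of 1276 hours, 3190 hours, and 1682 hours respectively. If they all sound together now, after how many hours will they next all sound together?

We need the least common multiple of the intervals.
1276 = 2^2 × 11 × 29
3190 = 2 × 5 × 11 × 29
1682 = 2 × 29^2
LCM(1276, 3190, 1682) = 2^2 × 5 × 11 × 29^2 = 185020.

185020 hours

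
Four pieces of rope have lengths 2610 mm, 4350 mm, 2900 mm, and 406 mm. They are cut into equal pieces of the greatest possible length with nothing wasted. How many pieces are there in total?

Piece length = gcd(2610, 4350, 2900, 406).
2610 = 2 × 3^2 × 5 × 29
4350 = 2 × 3 × 5^2 × 29
2900 = 2^2 × 5^2 × 29
406 = 2 × 7 × 29
gcd(2610, 4350, 2900, 406) = 2 × 29 = 58.
Total pieces = 2610/58 + 4350/58 + 2900/58 + 406/58 = 45 + 75 + 50 + 7 = 177.

177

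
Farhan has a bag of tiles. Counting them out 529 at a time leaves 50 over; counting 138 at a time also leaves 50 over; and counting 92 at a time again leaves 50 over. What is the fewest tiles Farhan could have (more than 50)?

6398

N − 50 must be a common multiple of 529, 138, and 92.
529 = 23^2
138 = 2 × 3 × 23
92 = 2^2 × 23
LCM(529, 138, 92) = 2^2 × 3 × 23^2 = 6348.
Smallest N > 50 is LCM + 50 = 6348 + 50 = 6398.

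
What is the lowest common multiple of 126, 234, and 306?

27846

126 = 2 × 3^2 × 7
234 = 2 × 3^2 × 13
306 = 2 × 3^2 × 17
LCM(126, 234, 306) = 2 × 3^2 × 7 × 13 × 17 = 27846.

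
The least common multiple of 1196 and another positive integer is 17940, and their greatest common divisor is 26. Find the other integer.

gcd × lcm = product of the two integers, so the other integer is (26 × 17940) / 1196 = 390.

390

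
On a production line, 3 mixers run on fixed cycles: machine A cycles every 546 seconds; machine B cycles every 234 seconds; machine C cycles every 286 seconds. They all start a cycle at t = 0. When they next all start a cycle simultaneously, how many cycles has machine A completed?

The first common completion time is the LCM of the periods.
546 = 2 × 3 × 7 × 13
234 = 2 × 3^2 × 13
286 = 2 × 11 × 13
LCM(546, 234, 286) = 2 × 3^2 × 7 × 11 × 13 = 18018.
Cycles for period 546: 18018 / 546 = 33.

33 cycles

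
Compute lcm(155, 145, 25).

22475

155 = 5 × 31
145 = 5 × 29
25 = 5^2
LCM(155, 145, 25) = 5^2 × 29 × 31 = 22475.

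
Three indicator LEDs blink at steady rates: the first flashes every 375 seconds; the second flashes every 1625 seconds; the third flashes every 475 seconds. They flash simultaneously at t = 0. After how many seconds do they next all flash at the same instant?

We need the least common multiple of the intervals.
375 = 3 × 5^3
1625 = 5^3 × 13
475 = 5^2 × 19
LCM(375, 1625, 475) = 3 × 5^3 × 13 × 19 = 92625.

92625 seconds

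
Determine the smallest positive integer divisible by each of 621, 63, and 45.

621 = 3^3 × 23
63 = 3^2 × 7
45 = 3^2 × 5
LCM(621, 63, 45) = 3^3 × 5 × 7 × 23 = 21735.

21735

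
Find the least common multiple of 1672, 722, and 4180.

158840

1672 = 2^3 × 11 × 19
722 = 2 × 19^2
4180 = 2^2 × 5 × 11 × 19
LCM(1672, 722, 4180) = 2^3 × 5 × 11 × 19^2 = 158840.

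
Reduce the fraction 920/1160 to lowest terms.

920 = 2^3 × 5 × 23
1160 = 2^3 × 5 × 29
gcd(920, 1160) = 2^3 × 5 = 40.
Divide numerator and denominator by 40: 920/1160 = 23/29.

23/29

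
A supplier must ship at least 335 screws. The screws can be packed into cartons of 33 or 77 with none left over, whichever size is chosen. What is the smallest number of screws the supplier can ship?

462

The number of screws must be a common multiple of 33 and 77, so a multiple of their LCM.
33 = 3 × 11
77 = 7 × 11
LCM(33, 77) = 3 × 7 × 11 = 231.
Smallest multiple of 231 that is ≥ 335: ⌈335/231⌉ × 231 = 2 × 231 = 462.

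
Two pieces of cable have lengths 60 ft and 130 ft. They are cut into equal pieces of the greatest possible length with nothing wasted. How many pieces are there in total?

19

Piece length = gcd(60, 130).
60 = 2^2 × 3 × 5
130 = 2 × 5 × 13
gcd(60, 130) = 2 × 5 = 10.
Total pieces = 60/10 + 130/10 = 6 + 13 = 19.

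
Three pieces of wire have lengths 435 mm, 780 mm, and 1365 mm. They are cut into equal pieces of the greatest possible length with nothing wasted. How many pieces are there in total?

172

Piece length = gcd(435, 780, 1365).
435 = 3 × 5 × 29
780 = 2^2 × 3 × 5 × 13
1365 = 3 × 5 × 7 × 13
gcd(435, 780, 1365) = 3 × 5 = 15.
Total pieces = 435/15 + 780/15 + 1365/15 = 29 + 52 + 91 = 172.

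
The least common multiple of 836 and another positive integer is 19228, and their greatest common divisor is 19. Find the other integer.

437

gcd × lcm = product of the two integers, so the other integer is (19 × 19228) / 836 = 437.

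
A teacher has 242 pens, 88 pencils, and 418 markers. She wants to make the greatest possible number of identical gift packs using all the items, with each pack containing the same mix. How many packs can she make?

The pack count must divide each quantity, so the greatest is gcd(242, 88, 418).
242 = 2 × 11^2
88 = 2^3 × 11
418 = 2 × 11 × 19
gcd(242, 88, 418) = 2 × 11 = 22.

22 packs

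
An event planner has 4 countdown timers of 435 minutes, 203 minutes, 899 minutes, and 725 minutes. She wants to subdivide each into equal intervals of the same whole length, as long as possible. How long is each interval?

29 minutes

The interval must divide each timer length; the longest such is the gcd.
435 = 3 × 5 × 29
203 = 7 × 29
899 = 29 × 31
725 = 5^2 × 29
gcd(435, 203, 899, 725) = 29.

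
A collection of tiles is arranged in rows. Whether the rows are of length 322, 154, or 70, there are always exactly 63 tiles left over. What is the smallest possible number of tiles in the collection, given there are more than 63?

17773

N − 63 must be a common multiple of 322, 154, and 70.
322 = 2 × 7 × 23
154 = 2 × 7 × 11
70 = 2 × 5 × 7
LCM(322, 154, 70) = 2 × 5 × 7 × 11 × 23 = 17710.
Smallest N > 63 is LCM + 63 = 17710 + 63 = 17773.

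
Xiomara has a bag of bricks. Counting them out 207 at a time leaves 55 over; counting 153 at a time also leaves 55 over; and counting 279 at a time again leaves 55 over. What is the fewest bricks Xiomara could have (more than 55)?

N − 55 must be a common multiple of 207, 153, and 279.
207 = 3^2 × 23
153 = 3^2 × 17
279 = 3^2 × 31
LCM(207, 153, 279) = 3^2 × 17 × 23 × 31 = 109089.
Smallest N > 55 is LCM + 55 = 109089 + 55 = 109144.

109144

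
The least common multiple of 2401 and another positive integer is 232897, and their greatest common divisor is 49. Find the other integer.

4753

gcd × lcm = product of the two integers, so the other integer is (49 × 232897) / 2401 = 4753.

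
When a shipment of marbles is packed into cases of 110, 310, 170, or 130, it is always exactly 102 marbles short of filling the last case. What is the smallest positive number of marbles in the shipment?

753508

Being 102 short of a full case of size k means N ≡ −102 (mod k), i.e. N + 102 is a multiple of each size.
110 = 2 × 5 × 11
310 = 2 × 5 × 31
170 = 2 × 5 × 17
130 = 2 × 5 × 13
LCM(110, 310, 170, 130) = 2 × 5 × 11 × 13 × 17 × 31 = 753610.
Smallest positive N is 753610 − 102 = 753508.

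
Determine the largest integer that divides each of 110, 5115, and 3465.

55

110 = 2 × 5 × 11
5115 = 3 × 5 × 11 × 31
3465 = 3^2 × 5 × 7 × 11
gcd(110, 5115, 3465) = 5 × 11 = 55.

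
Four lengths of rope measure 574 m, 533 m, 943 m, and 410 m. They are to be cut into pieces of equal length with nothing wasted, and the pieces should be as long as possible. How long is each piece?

The greatest length dividing all of 574, 533, 943, and 410 is their gcd.
574 = 2 × 7 × 41
533 = 13 × 41
943 = 23 × 41
410 = 2 × 5 × 41
gcd(574, 533, 943, 410) = 41.

41 m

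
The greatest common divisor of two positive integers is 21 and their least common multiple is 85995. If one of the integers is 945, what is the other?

For two integers, gcd × lcm = product, so the other is (21 × 85995) / 945 = 1805895 / 945 = 1911.

1911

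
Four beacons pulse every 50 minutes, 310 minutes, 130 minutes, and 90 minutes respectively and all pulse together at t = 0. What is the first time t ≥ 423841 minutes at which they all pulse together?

Joint pulses occur at multiples of LCM(50, 310, 130, 90).
50 = 2 × 5^2
310 = 2 × 5 × 31
130 = 2 × 5 × 13
90 = 2 × 3^2 × 5
LCM(50, 310, 130, 90) = 2 × 3^2 × 5^2 × 13 × 31 = 181350.
Smallest multiple of 181350 that is ≥ 423841: ⌈423841/181350⌉ × 181350 = 3 × 181350 = 544050.

544050 minutes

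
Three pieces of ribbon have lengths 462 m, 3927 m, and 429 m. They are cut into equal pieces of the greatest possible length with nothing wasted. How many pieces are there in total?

Piece length = gcd(462, 3927, 429).
462 = 2 × 3 × 7 × 11
3927 = 3 × 7 × 11 × 17
429 = 3 × 11 × 13
gcd(462, 3927, 429) = 3 × 11 = 33.
Total pieces = 462/33 + 3927/33 + 429/33 = 14 + 119 + 13 = 146.

146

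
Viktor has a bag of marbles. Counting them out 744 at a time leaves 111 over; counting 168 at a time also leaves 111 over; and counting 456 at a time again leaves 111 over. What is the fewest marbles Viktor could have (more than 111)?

N − 111 must be a common multiple of 744, 168, and 456.
744 = 2^3 × 3 × 31
168 = 2^3 × 3 × 7
456 = 2^3 × 3 × 19
LCM(744, 168, 456) = 2^3 × 3 × 7 × 19 × 31 = 98952.
Smallest N > 111 is LCM + 111 = 98952 + 111 = 99063.

99063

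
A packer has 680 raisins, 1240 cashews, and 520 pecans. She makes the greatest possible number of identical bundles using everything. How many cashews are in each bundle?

31

Number of bundles = gcd(680, 1240, 520).
680 = 2^3 × 5 × 17
1240 = 2^3 × 5 × 31
520 = 2^3 × 5 × 13
gcd(680, 1240, 520) = 2^3 × 5 = 40.
cashews per bundle = 1240 / 40 = 31.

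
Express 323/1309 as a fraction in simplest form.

19/77

323 = 17 × 19
1309 = 7 × 11 × 17
gcd(323, 1309) = 17.
Divide numerator and denominator by 17: 323/1309 = 19/77.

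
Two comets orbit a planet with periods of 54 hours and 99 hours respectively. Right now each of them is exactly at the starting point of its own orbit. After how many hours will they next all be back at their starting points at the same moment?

The first simultaneous occurrence is after LCM of the individual periods.
54 = 2 × 3^3
99 = 3^2 × 11
LCM(54, 99) = 2 × 3^3 × 11 = 594.

594 hours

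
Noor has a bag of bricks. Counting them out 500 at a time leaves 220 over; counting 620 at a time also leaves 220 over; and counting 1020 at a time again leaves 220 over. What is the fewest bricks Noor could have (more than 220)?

790720

N − 220 must be a common multiple of 500, 620, and 1020.
500 = 2^2 × 5^3
620 = 2^2 × 5 × 31
1020 = 2^2 × 3 × 5 × 17
LCM(500, 620, 1020) = 2^2 × 3 × 5^3 × 17 × 31 = 790500.
Smallest N > 220 is LCM + 220 = 790500 + 220 = 790720.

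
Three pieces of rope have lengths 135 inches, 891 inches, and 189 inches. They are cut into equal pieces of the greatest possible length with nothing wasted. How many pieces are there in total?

45

Piece length = gcd(135, 891, 189).
135 = 3^3 × 5
891 = 3^4 × 11
189 = 3^3 × 7
gcd(135, 891, 189) = 3^3 = 27.
Total pieces = 135/27 + 891/27 + 189/27 = 5 + 33 + 7 = 45.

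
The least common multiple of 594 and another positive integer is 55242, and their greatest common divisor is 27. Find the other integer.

2511

gcd × lcm = product of the two integers, so the other integer is (27 × 55242) / 594 = 2511.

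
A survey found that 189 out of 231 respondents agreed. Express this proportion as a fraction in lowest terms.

9/11

189 = 3^3 × 7
231 = 3 × 7 × 11
gcd(189, 231) = 3 × 7 = 21.
Divide numerator and denominator by 21: 189/231 = 9/11.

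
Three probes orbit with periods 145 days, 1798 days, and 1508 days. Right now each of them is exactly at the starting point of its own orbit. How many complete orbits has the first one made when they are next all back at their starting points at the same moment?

1612 orbits

They are all back at their starting positions together after one LCM of the periods.
145 = 5 × 29
1798 = 2 × 29 × 31
1508 = 2^2 × 13 × 29
LCM(145, 1798, 1508) = 2^2 × 5 × 13 × 29 × 31 = 233740.
Orbits for period 145: 233740 / 145 = 1612.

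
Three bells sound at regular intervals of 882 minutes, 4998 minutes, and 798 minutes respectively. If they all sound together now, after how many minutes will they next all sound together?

284886 minutes

We need the least common multiple of the intervals.
882 = 2 × 3^2 × 7^2
4998 = 2 × 3 × 7^2 × 17
798 = 2 × 3 × 7 × 19
LCM(882, 4998, 798) = 2 × 3^2 × 7^2 × 17 × 19 = 284886.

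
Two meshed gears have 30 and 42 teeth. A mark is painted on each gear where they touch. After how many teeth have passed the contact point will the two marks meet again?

We need the least common multiple of the intervals.
30 = 2 × 3 × 5
42 = 2 × 3 × 7
LCM(30, 42) = 2 × 3 × 5 × 7 = 210.

210 teeth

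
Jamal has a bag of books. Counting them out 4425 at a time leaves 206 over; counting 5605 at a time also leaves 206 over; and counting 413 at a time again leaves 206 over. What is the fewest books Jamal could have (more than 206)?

588731

N − 206 must be a common multiple of 4425, 5605, and 413.
4425 = 3 × 5^2 × 59
5605 = 5 × 19 × 59
413 = 7 × 59
LCM(4425, 5605, 413) = 3 × 5^2 × 7 × 19 × 59 = 588525.
Smallest N > 206 is LCM + 206 = 588525 + 206 = 588731.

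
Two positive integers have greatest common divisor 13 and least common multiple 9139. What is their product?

For any two positive integers, gcd × lcm = product = 13 × 9139 = 118807.

118807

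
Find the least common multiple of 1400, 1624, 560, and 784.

568400

1400 = 2^3 × 5^2 × 7
1624 = 2^3 × 7 × 29
560 = 2^4 × 5 × 7
784 = 2^4 × 7^2
LCM(1400, 1624, 560, 784) = 2^4 × 5^2 × 7^2 × 29 = 568400.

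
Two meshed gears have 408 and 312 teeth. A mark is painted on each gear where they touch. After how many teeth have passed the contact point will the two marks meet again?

5304 teeth

We need the least common multiple of the intervals.
408 = 2^3 × 3 × 17
312 = 2^3 × 3 × 13
LCM(408, 312) = 2^3 × 3 × 13 × 17 = 5304.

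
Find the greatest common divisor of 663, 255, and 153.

51

663 = 3 × 13 × 17
255 = 3 × 5 × 17
153 = 3^2 × 17
gcd(663, 255, 153) = 3 × 17 = 51.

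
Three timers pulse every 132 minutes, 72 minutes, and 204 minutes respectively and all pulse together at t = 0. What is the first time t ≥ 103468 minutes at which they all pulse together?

Joint pulses occur at multiples of LCM(132, 72, 204).
132 = 2^2 × 3 × 11
72 = 2^3 × 3^2
204 = 2^2 × 3 × 17
LCM(132, 72, 204) = 2^3 × 3^2 × 11 × 17 = 13464.
Smallest multiple of 13464 that is ≥ 103468: ⌈103468/13464⌉ × 13464 = 8 × 13464 = 107712.

107712 minutes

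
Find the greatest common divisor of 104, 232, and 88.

104 = 2^3 × 13
232 = 2^3 × 29
88 = 2^3 × 11
gcd(104, 232, 88) = 2^3 = 8.

8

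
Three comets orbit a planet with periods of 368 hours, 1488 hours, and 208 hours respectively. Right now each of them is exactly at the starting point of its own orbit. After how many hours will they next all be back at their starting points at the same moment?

444912 hours

The first simultaneous occurrence is after LCM of the individual periods.
368 = 2^4 × 23
1488 = 2^4 × 3 × 31
208 = 2^4 × 13
LCM(368, 1488, 208) = 2^4 × 3 × 13 × 23 × 31 = 444912.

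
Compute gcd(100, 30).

100 = 2^2 × 5^2
30 = 2 × 3 × 5
gcd(100, 30) = 2 × 5 = 10.

10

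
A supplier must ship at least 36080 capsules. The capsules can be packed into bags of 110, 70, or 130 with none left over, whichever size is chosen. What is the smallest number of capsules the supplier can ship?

The number of capsules must be a common multiple of 110, 70, and 130, so a multiple of their LCM.
110 = 2 × 5 × 11
70 = 2 × 5 × 7
130 = 2 × 5 × 13
LCM(110, 70, 130) = 2 × 5 × 7 × 11 × 13 = 10010.
Smallest multiple of 10010 that is ≥ 36080: ⌈36080/10010⌉ × 10010 = 4 × 10010 = 40040.

40040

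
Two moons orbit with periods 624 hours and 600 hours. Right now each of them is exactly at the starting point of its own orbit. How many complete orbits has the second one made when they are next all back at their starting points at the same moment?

All finish a whole number of cycles simultaneously at t = LCM of the periods.
624 = 2^4 × 3 × 13
600 = 2^3 × 3 × 5^2
LCM(624, 600) = 2^4 × 3 × 5^2 × 13 = 15600.
Orbits for period 600: 15600 / 600 = 26.

26 orbits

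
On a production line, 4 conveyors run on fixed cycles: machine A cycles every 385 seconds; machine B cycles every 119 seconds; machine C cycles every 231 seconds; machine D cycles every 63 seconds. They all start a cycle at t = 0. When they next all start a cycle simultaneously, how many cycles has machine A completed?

153 cycles

The first common completion time is the LCM of the periods.
385 = 5 × 7 × 11
119 = 7 × 17
231 = 3 × 7 × 11
63 = 3^2 × 7
LCM(385, 119, 231, 63) = 3^2 × 5 × 7 × 11 × 17 = 58905.
Cycles for period 385: 58905 / 385 = 153.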